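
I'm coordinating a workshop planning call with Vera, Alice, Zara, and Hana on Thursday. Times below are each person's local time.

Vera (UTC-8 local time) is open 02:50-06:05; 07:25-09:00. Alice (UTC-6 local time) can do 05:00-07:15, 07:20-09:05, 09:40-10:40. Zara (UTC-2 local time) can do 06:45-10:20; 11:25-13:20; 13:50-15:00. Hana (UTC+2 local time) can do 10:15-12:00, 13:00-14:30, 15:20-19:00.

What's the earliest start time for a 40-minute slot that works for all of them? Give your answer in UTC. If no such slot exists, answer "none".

Vera in UTC: 10:50-14:05, 15:25-17:00 (add 8h to convert from UTC-8).
Alice in UTC: 11:00-13:15, 13:20-15:05, 15:40-16:40 (add 6h to convert from UTC-6).
Zara in UTC: 08:45-12:20, 13:25-15:20, 15:50-17:00 (add 2h to convert from UTC-2).
Hana in UTC: 08:15-10:00, 11:00-12:30, 13:20-17:00 (subtract 2h to convert from UTC+2).
Vera ∩ Alice: 11:00-13:15, 13:20-14:05, 15:40-16:40.
Vera ∩ Alice ∩ Zara: 11:00-12:20, 13:25-14:05, 15:50-16:40.
Vera ∩ Alice ∩ Zara ∩ Hana: 11:00-12:20, 13:25-14:05, 15:50-16:40.
So the common availability across everyone is 11:00-12:20, 13:25-14:05, 15:50-16:40.
The first common window of at least 40 minutes is 11:00-12:20, so the earliest start is 11:00.

11:00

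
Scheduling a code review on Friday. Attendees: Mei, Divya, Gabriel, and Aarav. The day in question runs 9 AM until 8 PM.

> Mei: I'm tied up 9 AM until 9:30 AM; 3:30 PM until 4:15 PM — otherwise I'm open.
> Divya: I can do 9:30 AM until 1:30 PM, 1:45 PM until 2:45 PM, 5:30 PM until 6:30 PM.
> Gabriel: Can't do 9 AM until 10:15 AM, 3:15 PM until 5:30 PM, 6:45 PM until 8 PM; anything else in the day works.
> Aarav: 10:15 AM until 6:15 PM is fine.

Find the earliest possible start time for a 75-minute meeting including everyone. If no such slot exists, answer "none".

Mei free: 09:30-15:30, 16:15-20:00 (invert busy blocks within the working day).
Divya free: 09:30-13:30, 13:45-14:45, 17:30-18:30.
Gabriel free: 10:15-15:15, 17:30-18:45 (invert busy blocks within the working day).
Aarav free: 10:15-18:15.
Mei ∩ Divya: 09:30-13:30, 13:45-14:45, 17:30-18:30.
Mei ∩ Divya ∩ Gabriel: 10:15-13:30, 13:45-14:45, 17:30-18:30.
Mei ∩ Divya ∩ Gabriel ∩ Aarav: 10:15-13:30, 13:45-14:45, 17:30-18:15.
Those are the intersection windows.
The first common window of at least 75 minutes is 10:15-13:30, so the earliest start is 10:15.

10:15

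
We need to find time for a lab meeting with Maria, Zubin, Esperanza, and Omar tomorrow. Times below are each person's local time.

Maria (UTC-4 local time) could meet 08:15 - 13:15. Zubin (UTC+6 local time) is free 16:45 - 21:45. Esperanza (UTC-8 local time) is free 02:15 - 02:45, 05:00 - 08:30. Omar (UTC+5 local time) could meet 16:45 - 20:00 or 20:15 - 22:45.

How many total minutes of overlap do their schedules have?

Maria in UTC: 12:15-17:15 (add 4h to convert from UTC-4).
Zubin in UTC: 10:45-15:45 (subtract 6h to convert from UTC+6).
Esperanza in UTC: 10:15-10:45, 13:00-16:30 (add 8h to convert from UTC-8).
Omar in UTC: 11:45-15:00, 15:15-17:45 (subtract 5h to convert from UTC+5).
Maria ∩ Zubin: 12:15-15:45.
Maria ∩ Zubin ∩ Esperanza: 13:00-15:45.
Maria ∩ Zubin ∩ Esperanza ∩ Omar: 13:00-15:00, 15:15-15:45.
So the common availability across everyone is 13:00-15:00, 15:15-15:45.
Summing the common windows: 120 + 30 = 150 minutes.

150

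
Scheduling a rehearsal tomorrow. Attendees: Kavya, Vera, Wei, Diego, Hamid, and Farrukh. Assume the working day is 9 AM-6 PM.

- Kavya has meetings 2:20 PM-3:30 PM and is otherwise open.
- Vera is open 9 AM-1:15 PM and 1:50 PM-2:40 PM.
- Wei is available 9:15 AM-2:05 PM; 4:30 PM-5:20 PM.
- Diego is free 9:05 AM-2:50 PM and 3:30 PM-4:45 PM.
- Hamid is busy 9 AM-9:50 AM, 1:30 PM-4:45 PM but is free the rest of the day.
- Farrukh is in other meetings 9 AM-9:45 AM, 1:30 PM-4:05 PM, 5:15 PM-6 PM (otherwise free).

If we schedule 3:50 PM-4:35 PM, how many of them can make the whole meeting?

2

Kavya free: 09:00-14:20, 15:30-18:00 (invert busy blocks within the working day).
Vera free: 09:00-13:15, 13:50-14:40.
Wei free: 09:15-14:05, 16:30-17:20.
Diego free: 09:05-14:50, 15:30-16:45.
Hamid free: 09:50-13:30, 16:45-18:00 (invert busy blocks within the working day).
Farrukh free: 09:45-13:30, 16:05-17:15 (invert busy blocks within the working day).
Kavya and Diego can make the full 15:50-16:35 slot — that's 2.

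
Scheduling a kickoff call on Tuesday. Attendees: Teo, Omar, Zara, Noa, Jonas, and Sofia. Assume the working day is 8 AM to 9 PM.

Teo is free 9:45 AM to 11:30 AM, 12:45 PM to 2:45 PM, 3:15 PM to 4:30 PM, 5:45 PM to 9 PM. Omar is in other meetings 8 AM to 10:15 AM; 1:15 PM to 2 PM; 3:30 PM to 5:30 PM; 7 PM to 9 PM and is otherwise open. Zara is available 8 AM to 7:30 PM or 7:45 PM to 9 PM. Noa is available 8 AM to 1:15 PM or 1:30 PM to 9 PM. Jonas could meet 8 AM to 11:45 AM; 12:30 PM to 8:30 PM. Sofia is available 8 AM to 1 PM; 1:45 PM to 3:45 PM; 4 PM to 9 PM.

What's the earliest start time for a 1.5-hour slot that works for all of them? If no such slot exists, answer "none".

Teo free: 09:45-11:30, 12:45-14:45, 15:15-16:30, 17:45-21:00.
Omar free: 10:15-13:15, 14:00-15:30, 17:30-19:00 (invert busy blocks within the working day).
Zara free: 08:00-19:30, 19:45-21:00.
Noa free: 08:00-13:15, 13:30-21:00.
Jonas free: 08:00-11:45, 12:30-20:30.
Sofia free: 08:00-13:00, 13:45-15:45, 16:00-21:00.
Teo ∩ Omar: 10:15-11:30, 12:45-13:15, 14:00-14:45, 15:15-15:30, 17:45-19:00.
Teo ∩ Omar ∩ Zara: 10:15-11:30, 12:45-13:15, 14:00-14:45, 15:15-15:30, 17:45-19:00.
Teo ∩ Omar ∩ Zara ∩ Noa: 10:15-11:30, 12:45-13:15, 14:00-14:45, 15:15-15:30, 17:45-19:00.
Teo ∩ Omar ∩ Zara ∩ Noa ∩ Jonas: 10:15-11:30, 12:45-13:15, 14:00-14:45, 15:15-15:30, 17:45-19:00.
Teo ∩ Omar ∩ Zara ∩ Noa ∩ Jonas ∩ Sofia: 10:15-11:30, 12:45-13:00, 14:00-14:45, 15:15-15:30, 17:45-19:00.
No common window is at least 90 minutes long.

none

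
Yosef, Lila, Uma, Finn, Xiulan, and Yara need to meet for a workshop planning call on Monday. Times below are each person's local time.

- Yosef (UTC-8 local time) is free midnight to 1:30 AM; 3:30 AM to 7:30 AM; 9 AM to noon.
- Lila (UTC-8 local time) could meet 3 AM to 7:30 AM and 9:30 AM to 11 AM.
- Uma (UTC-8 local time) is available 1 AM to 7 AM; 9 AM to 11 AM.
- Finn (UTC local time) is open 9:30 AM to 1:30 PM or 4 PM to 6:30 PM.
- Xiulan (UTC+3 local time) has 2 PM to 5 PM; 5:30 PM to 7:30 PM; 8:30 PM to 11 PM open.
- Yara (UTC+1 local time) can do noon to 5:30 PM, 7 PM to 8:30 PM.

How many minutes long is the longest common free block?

Yosef in UTC: 08:00-09:30, 11:30-15:30, 17:00-20:00 (add 8h to convert from UTC-8).
Lila in UTC: 11:00-15:30, 17:30-19:00 (add 8h to convert from UTC-8).
Uma in UTC: 09:00-15:00, 17:00-19:00 (add 8h to convert from UTC-8).
Finn in UTC: 09:30-13:30, 16:00-18:30.
Xiulan in UTC: 11:00-14:00, 14:30-16:30, 17:30-20:00 (subtract 3h to convert from UTC+3).
Yara in UTC: 11:00-16:30, 18:00-19:30 (subtract 1h to convert from UTC+1).
Yosef ∩ Lila: 11:30-15:30, 17:30-19:00.
Yosef ∩ Lila ∩ Uma: 11:30-15:00, 17:30-19:00.
Yosef ∩ Lila ∩ Uma ∩ Finn: 11:30-13:30, 17:30-18:30.
Yosef ∩ Lila ∩ Uma ∩ Finn ∩ Xiulan: 11:30-13:30, 17:30-18:30.
Yosef ∩ Lila ∩ Uma ∩ Finn ∩ Xiulan ∩ Yara: 11:30-13:30, 18:00-18:30.
The longest is 11:30-13:30 at 120 minutes.

120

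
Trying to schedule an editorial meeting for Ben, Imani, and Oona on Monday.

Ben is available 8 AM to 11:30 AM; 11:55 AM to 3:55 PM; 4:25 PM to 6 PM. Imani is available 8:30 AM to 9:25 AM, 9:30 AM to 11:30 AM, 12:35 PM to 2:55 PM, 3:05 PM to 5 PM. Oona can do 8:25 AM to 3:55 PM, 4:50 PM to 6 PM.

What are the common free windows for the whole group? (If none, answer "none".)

08:30-09:25, 09:30-11:30, 12:35-14:55, 15:05-15:55, 16:50-17:00

Ben ∩ Imani: 08:30-09:25, 09:30-11:30, 12:35-14:55, 15:05-15:55, 16:25-17:00.
Ben ∩ Imani ∩ Oona: 08:30-09:25, 09:30-11:30, 12:35-14:55, 15:05-15:55, 16:50-17:00.
Those are the intersection windows.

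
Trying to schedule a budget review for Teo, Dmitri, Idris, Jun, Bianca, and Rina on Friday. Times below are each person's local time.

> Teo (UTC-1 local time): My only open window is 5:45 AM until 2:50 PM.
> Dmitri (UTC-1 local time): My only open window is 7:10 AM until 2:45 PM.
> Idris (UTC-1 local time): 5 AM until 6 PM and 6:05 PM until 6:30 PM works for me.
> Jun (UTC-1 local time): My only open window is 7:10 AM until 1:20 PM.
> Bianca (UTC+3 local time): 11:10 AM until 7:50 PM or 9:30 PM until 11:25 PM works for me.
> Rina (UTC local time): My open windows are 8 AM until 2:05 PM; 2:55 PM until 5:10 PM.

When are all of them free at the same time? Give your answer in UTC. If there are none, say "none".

08:10-14:05

Teo in UTC: 06:45-15:50 (add 1h to convert from UTC-1).
Dmitri in UTC: 08:10-15:45 (add 1h to convert from UTC-1).
Idris in UTC: 06:00-19:00, 19:05-19:30 (add 1h to convert from UTC-1).
Jun in UTC: 08:10-14:20 (add 1h to convert from UTC-1).
Bianca in UTC: 08:10-16:50, 18:30-20:25 (subtract 3h to convert from UTC+3).
Rina in UTC: 08:00-14:05, 14:55-17:10.
Teo ∩ Dmitri: 08:10-15:45.
Teo ∩ Dmitri ∩ Idris: 08:10-15:45.
Teo ∩ Dmitri ∩ Idris ∩ Jun: 08:10-14:20.
Teo ∩ Dmitri ∩ Idris ∩ Jun ∩ Bianca: 08:10-14:20.
Teo ∩ Dmitri ∩ Idris ∩ Jun ∩ Bianca ∩ Rina: 08:10-14:05.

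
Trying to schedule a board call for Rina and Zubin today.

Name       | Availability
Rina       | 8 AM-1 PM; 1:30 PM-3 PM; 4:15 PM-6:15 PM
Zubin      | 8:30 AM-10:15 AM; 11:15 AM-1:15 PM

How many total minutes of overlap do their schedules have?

210

Rina ∩ Zubin: 08:30-10:15, 11:15-13:00.
Those are the intersection windows.
Summing the common windows: 105 + 105 = 210 minutes.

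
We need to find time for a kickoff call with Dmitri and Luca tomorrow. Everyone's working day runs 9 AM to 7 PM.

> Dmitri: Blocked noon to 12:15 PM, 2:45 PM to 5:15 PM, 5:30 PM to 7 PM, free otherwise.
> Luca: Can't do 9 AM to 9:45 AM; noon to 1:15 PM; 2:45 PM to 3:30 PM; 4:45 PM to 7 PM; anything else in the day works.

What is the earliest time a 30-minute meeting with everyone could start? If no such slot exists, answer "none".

Dmitri free: 09:00-12:00, 12:15-14:45, 17:15-17:30 (invert busy blocks within the working day).
Luca free: 09:45-12:00, 13:15-14:45, 15:30-16:45 (invert busy blocks within the working day).
Dmitri ∩ Luca: 09:45-12:00, 13:15-14:45.
The first common window of at least 30 minutes is 09:45-12:00, so the earliest start is 09:45.

09:45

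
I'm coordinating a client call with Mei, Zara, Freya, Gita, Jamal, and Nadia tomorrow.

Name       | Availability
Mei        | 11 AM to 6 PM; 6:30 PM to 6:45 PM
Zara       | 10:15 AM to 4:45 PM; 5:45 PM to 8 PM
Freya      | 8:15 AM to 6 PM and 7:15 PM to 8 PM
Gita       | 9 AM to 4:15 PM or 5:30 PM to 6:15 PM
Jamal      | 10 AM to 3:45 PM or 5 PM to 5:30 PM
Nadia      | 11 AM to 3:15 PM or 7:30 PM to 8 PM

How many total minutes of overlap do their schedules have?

255

Mei ∩ Zara: 11:00-16:45, 17:45-18:00, 18:30-18:45.
Mei ∩ Zara ∩ Freya: 11:00-16:45, 17:45-18:00.
Mei ∩ Zara ∩ Freya ∩ Gita: 11:00-16:15, 17:45-18:00.
Mei ∩ Zara ∩ Freya ∩ Gita ∩ Jamal: 11:00-15:45.
Mei ∩ Zara ∩ Freya ∩ Gita ∩ Jamal ∩ Nadia: 11:00-15:15.
So the common availability across everyone is 11:00-15:15.
That's a single block of 255 minutes.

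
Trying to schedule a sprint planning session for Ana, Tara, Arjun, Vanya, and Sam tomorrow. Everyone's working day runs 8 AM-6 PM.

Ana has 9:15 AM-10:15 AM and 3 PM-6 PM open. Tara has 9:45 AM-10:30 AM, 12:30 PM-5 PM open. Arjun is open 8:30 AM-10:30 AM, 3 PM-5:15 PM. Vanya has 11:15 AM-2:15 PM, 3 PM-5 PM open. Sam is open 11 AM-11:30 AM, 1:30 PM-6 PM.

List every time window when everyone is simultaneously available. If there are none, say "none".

Ana ∩ Tara: 09:45-10:15, 15:00-17:00.
Ana ∩ Tara ∩ Arjun: 09:45-10:15, 15:00-17:00.
Ana ∩ Tara ∩ Arjun ∩ Vanya: 15:00-17:00.
Ana ∩ Tara ∩ Arjun ∩ Vanya ∩ Sam: 15:00-17:00.
Those are the intersection windows.

15:00-17:00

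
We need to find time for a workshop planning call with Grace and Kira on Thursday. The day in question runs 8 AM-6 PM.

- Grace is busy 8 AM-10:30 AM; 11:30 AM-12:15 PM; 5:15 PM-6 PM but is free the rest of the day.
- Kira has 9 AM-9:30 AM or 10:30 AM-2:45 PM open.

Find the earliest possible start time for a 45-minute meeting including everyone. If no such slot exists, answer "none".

10:30

Grace free: 10:30-11:30, 12:15-17:15 (invert busy blocks within the working day).
Kira free: 09:00-09:30, 10:30-14:45.
Grace ∩ Kira: 10:30-11:30, 12:15-14:45.
The first common window of at least 45 minutes is 10:30-11:30, so the earliest start is 10:30.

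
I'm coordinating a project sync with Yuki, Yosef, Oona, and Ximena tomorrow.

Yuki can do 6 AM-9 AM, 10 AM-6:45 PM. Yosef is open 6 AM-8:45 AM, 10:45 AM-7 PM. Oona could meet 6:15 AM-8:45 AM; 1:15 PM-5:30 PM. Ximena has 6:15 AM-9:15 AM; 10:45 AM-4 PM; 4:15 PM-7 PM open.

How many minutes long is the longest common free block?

165

Yuki ∩ Yosef: 06:00-08:45, 10:45-18:45.
Yuki ∩ Yosef ∩ Oona: 06:15-08:45, 13:15-17:30.
Yuki ∩ Yosef ∩ Oona ∩ Ximena: 06:15-08:45, 13:15-16:00, 16:15-17:30.
The longest is 13:15-16:00 at 165 minutes.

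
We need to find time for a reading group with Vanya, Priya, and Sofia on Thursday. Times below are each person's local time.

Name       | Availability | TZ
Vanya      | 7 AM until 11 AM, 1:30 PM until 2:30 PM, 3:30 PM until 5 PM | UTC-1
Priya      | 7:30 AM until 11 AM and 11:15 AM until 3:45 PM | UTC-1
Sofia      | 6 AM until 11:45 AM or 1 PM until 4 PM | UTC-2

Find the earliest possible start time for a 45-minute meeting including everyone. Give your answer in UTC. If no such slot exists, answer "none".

Vanya in UTC: 08:00-12:00, 14:30-15:30, 16:30-18:00 (add 1h to convert from UTC-1).
Priya in UTC: 08:30-12:00, 12:15-16:45 (add 1h to convert from UTC-1).
Sofia in UTC: 08:00-13:45, 15:00-18:00 (add 2h to convert from UTC-2).
Vanya ∩ Priya: 08:30-12:00, 14:30-15:30, 16:30-16:45.
Vanya ∩ Priya ∩ Sofia: 08:30-12:00, 15:00-15:30, 16:30-16:45.
Those are the intersection windows.
The first common window of at least 45 minutes is 08:30-12:00, so the earliest start is 08:30.

08:30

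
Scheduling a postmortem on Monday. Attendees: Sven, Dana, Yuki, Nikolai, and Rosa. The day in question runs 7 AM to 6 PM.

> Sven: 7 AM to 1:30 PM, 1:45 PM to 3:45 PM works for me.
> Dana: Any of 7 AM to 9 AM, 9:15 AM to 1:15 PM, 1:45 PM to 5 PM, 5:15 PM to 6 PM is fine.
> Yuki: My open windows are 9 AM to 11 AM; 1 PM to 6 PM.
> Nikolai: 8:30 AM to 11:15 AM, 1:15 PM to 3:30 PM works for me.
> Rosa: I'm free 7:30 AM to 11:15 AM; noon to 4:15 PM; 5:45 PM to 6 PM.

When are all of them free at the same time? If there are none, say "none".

Sven ∩ Dana: 07:00-09:00, 09:15-13:15, 13:45-15:45.
Sven ∩ Dana ∩ Yuki: 09:15-11:00, 13:00-13:15, 13:45-15:45.
Sven ∩ Dana ∩ Yuki ∩ Nikolai: 09:15-11:00, 13:45-15:30.
Sven ∩ Dana ∩ Yuki ∩ Nikolai ∩ Rosa: 09:15-11:00, 13:45-15:30.
So the common availability across everyone is 09:15-11:00, 13:45-15:30.

09:15-11:00, 13:45-15:30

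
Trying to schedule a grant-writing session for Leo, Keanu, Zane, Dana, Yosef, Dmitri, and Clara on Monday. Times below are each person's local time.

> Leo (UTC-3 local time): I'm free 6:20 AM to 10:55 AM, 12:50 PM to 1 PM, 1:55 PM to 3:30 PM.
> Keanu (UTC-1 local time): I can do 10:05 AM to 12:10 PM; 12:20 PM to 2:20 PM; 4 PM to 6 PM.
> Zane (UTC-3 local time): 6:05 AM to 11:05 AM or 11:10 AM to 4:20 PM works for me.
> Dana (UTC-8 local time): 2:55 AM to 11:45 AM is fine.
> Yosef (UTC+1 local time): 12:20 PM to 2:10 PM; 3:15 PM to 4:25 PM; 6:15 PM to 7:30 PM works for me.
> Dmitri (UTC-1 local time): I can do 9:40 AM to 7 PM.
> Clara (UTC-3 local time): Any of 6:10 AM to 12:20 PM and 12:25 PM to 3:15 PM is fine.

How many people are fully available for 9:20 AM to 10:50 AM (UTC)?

3

Leo in UTC: 09:20-13:55, 15:50-16:00, 16:55-18:30 (add 3h to convert from UTC-3).
Keanu in UTC: 11:05-13:10, 13:20-15:20, 17:00-19:00 (add 1h to convert from UTC-1).
Zane in UTC: 09:05-14:05, 14:10-19:20 (add 3h to convert from UTC-3).
Dana in UTC: 10:55-19:45 (add 8h to convert from UTC-8).
Yosef in UTC: 11:20-13:10, 14:15-15:25, 17:15-18:30 (subtract 1h to convert from UTC+1).
Dmitri in UTC: 10:40-20:00 (add 1h to convert from UTC-1).
Clara in UTC: 09:10-15:20, 15:25-18:15 (add 3h to convert from UTC-3).
Leo, Zane, and Clara can make the full 09:20-10:50 slot — that's 3.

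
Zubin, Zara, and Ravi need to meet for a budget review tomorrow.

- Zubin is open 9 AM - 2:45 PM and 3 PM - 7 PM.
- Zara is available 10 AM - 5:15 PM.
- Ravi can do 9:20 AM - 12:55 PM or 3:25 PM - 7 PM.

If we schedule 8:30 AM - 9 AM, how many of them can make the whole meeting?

0

nobody can make the full 08:30-09:00 slot — that's 0.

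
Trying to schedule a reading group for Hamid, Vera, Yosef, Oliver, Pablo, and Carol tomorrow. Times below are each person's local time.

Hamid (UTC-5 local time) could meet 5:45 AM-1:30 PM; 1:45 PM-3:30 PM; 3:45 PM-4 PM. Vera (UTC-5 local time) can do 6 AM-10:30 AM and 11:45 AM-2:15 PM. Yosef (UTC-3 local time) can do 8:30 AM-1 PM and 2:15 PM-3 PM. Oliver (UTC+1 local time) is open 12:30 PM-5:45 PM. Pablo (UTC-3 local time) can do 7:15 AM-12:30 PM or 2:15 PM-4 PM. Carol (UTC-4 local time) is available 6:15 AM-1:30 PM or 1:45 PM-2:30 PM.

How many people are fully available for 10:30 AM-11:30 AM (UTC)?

Hamid in UTC: 10:45-18:30, 18:45-20:30, 20:45-21:00 (add 5h to convert from UTC-5).
Vera in UTC: 11:00-15:30, 16:45-19:15 (add 5h to convert from UTC-5).
Yosef in UTC: 11:30-16:00, 17:15-18:00 (add 3h to convert from UTC-3).
Oliver in UTC: 11:30-16:45 (subtract 1h to convert from UTC+1).
Pablo in UTC: 10:15-15:30, 17:15-19:00 (add 3h to convert from UTC-3).
Carol in UTC: 10:15-17:30, 17:45-18:30 (add 4h to convert from UTC-4).
Pablo and Carol can make the full 10:30-11:30 slot — that's 2.

2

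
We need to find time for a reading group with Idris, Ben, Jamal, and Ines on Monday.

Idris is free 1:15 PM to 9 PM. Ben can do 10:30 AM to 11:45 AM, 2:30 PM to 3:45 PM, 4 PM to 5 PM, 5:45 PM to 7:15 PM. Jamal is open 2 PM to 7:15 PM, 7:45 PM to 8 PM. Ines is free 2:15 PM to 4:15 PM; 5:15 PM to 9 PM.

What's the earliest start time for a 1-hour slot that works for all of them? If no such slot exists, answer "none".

Idris ∩ Ben: 14:30-15:45, 16:00-17:00, 17:45-19:15.
Idris ∩ Ben ∩ Jamal: 14:30-15:45, 16:00-17:00, 17:45-19:15.
Idris ∩ Ben ∩ Jamal ∩ Ines: 14:30-15:45, 16:00-16:15, 17:45-19:15.
The first common window of at least 60 minutes is 14:30-15:45, so the earliest start is 14:30.

14:30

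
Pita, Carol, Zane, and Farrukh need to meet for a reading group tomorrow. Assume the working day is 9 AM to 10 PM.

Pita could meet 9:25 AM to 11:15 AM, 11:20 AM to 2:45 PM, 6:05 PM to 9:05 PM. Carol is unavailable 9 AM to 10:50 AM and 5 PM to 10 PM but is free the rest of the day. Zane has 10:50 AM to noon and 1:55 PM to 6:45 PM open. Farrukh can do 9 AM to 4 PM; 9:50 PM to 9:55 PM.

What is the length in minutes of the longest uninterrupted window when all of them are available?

50

Pita free: 09:25-11:15, 11:20-14:45, 18:05-21:05.
Carol free: 10:50-17:00 (invert busy blocks within the working day).
Zane free: 10:50-12:00, 13:55-18:45.
Farrukh free: 09:00-16:00, 21:50-21:55.
Pita ∩ Carol: 10:50-11:15, 11:20-14:45.
Pita ∩ Carol ∩ Zane: 10:50-11:15, 11:20-12:00, 13:55-14:45.
Pita ∩ Carol ∩ Zane ∩ Farrukh: 10:50-11:15, 11:20-12:00, 13:55-14:45.
The longest is 13:55-14:45 at 50 minutes.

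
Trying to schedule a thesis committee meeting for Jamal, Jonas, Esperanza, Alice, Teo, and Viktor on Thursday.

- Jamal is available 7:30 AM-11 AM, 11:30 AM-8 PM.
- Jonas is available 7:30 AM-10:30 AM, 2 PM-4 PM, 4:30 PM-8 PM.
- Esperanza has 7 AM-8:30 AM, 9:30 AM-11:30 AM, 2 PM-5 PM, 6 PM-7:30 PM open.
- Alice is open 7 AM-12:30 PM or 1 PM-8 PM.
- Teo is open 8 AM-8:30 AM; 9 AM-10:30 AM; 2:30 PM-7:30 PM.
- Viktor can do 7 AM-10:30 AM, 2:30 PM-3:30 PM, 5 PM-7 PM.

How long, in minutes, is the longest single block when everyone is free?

Jamal ∩ Jonas: 07:30-10:30, 14:00-16:00, 16:30-20:00.
Jamal ∩ Jonas ∩ Esperanza: 07:30-08:30, 09:30-10:30, 14:00-16:00, 16:30-17:00, 18:00-19:30.
Jamal ∩ Jonas ∩ Esperanza ∩ Alice: 07:30-08:30, 09:30-10:30, 14:00-16:00, 16:30-17:00, 18:00-19:30.
Jamal ∩ Jonas ∩ Esperanza ∩ Alice ∩ Teo: 08:00-08:30, 09:30-10:30, 14:30-16:00, 16:30-17:00, 18:00-19:30.
Jamal ∩ Jonas ∩ Esperanza ∩ Alice ∩ Teo ∩ Viktor: 08:00-08:30, 09:30-10:30, 14:30-15:30, 18:00-19:00.
The longest is 09:30-10:30 at 60 minutes.

60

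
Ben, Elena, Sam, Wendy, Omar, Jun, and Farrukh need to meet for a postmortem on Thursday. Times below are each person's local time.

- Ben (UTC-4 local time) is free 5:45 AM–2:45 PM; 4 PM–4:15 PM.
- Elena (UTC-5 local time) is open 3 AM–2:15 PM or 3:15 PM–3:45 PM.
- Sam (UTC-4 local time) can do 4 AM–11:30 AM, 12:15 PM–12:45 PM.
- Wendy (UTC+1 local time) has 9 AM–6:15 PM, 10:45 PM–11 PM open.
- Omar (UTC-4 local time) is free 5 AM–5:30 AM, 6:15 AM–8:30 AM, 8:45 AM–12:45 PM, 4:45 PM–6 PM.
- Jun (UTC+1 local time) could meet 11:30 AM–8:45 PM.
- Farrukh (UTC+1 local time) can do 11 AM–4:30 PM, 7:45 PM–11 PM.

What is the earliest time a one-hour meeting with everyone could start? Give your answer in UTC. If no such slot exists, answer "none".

Ben in UTC: 09:45-18:45, 20:00-20:15 (add 4h to convert from UTC-4).
Elena in UTC: 08:00-19:15, 20:15-20:45 (add 5h to convert from UTC-5).
Sam in UTC: 08:00-15:30, 16:15-16:45 (add 4h to convert from UTC-4).
Wendy in UTC: 08:00-17:15, 21:45-22:00 (subtract 1h to convert from UTC+1).
Omar in UTC: 09:00-09:30, 10:15-12:30, 12:45-16:45, 20:45-22:00 (add 4h to convert from UTC-4).
Jun in UTC: 10:30-19:45 (subtract 1h to convert from UTC+1).
Farrukh in UTC: 10:00-15:30, 18:45-22:00 (subtract 1h to convert from UTC+1).
Ben ∩ Elena: 09:45-18:45.
Ben ∩ Elena ∩ Sam: 09:45-15:30, 16:15-16:45.
Ben ∩ Elena ∩ Sam ∩ Wendy: 09:45-15:30, 16:15-16:45.
Ben ∩ Elena ∩ Sam ∩ Wendy ∩ Omar: 10:15-12:30, 12:45-15:30, 16:15-16:45.
Ben ∩ Elena ∩ Sam ∩ Wendy ∩ Omar ∩ Jun: 10:30-12:30, 12:45-15:30, 16:15-16:45.
Ben ∩ Elena ∩ Sam ∩ Wendy ∩ Omar ∩ Jun ∩ Farrukh: 10:30-12:30, 12:45-15:30.
The first common window of at least 60 minutes is 10:30-12:30, so the earliest start is 10:30.

10:30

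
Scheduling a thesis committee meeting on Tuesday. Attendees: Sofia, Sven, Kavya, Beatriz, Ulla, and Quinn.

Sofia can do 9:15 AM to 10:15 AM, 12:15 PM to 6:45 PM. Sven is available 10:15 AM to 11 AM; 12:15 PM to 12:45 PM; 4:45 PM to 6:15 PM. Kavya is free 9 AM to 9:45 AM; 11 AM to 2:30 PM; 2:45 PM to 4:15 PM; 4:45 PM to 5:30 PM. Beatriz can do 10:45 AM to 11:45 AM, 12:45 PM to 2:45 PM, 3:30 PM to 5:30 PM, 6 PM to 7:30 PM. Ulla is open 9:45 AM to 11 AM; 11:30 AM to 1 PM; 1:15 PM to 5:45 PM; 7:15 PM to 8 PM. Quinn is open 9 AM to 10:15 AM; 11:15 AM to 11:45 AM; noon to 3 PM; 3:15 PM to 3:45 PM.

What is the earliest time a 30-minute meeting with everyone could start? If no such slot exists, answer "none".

none

Sofia ∩ Sven: 12:15-12:45, 16:45-18:15.
Sofia ∩ Sven ∩ Kavya: 12:15-12:45, 16:45-17:30.
Sofia ∩ Sven ∩ Kavya ∩ Beatriz: 16:45-17:30.
Sofia ∩ Sven ∩ Kavya ∩ Beatriz ∩ Ulla: 16:45-17:30.
Sofia ∩ Sven ∩ Kavya ∩ Beatriz ∩ Ulla ∩ Quinn: ∅.
There is no time when everyone is free.
No common window is at least 30 minutes long.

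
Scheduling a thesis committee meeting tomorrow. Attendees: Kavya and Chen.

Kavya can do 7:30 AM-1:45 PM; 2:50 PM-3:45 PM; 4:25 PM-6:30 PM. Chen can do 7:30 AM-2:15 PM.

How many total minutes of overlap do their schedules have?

375

Kavya ∩ Chen: 07:30-13:45.
Those are the intersection windows.
That's a single block of 375 minutes.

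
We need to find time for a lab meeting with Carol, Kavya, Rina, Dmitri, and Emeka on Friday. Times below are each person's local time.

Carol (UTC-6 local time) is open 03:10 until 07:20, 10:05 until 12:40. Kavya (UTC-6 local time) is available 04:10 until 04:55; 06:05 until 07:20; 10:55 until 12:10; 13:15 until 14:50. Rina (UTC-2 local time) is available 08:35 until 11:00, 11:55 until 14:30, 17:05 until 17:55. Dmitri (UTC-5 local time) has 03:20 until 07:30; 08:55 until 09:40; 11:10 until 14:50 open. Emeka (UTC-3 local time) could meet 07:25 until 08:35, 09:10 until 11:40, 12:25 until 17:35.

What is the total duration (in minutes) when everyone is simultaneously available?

Carol in UTC: 09:10-13:20, 16:05-18:40 (add 6h to convert from UTC-6).
Kavya in UTC: 10:10-10:55, 12:05-13:20, 16:55-18:10, 19:15-20:50 (add 6h to convert from UTC-6).
Rina in UTC: 10:35-13:00, 13:55-16:30, 19:05-19:55 (add 2h to convert from UTC-2).
Dmitri in UTC: 08:20-12:30, 13:55-14:40, 16:10-19:50 (add 5h to convert from UTC-5).
Emeka in UTC: 10:25-11:35, 12:10-14:40, 15:25-20:35 (add 3h to convert from UTC-3).
Carol ∩ Kavya: 10:10-10:55, 12:05-13:20, 16:55-18:10.
Carol ∩ Kavya ∩ Rina: 10:35-10:55, 12:05-13:00.
Carol ∩ Kavya ∩ Rina ∩ Dmitri: 10:35-10:55, 12:05-12:30.
Carol ∩ Kavya ∩ Rina ∩ Dmitri ∩ Emeka: 10:35-10:55, 12:10-12:30.
So the common availability across everyone is 10:35-10:55, 12:10-12:30.
Summing the common windows: 20 + 20 = 40 minutes.

40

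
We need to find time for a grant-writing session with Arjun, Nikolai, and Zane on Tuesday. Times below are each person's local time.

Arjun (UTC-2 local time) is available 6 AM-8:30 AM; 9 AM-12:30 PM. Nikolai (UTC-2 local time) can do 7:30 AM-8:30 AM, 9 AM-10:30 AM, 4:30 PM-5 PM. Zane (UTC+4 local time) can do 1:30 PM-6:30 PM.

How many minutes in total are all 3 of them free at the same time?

Arjun in UTC: 08:00-10:30, 11:00-14:30 (add 2h to convert from UTC-2).
Nikolai in UTC: 09:30-10:30, 11:00-12:30, 18:30-19:00 (add 2h to convert from UTC-2).
Zane in UTC: 09:30-14:30 (subtract 4h to convert from UTC+4).
Arjun ∩ Nikolai: 09:30-10:30, 11:00-12:30.
Arjun ∩ Nikolai ∩ Zane: 09:30-10:30, 11:00-12:30.
Summing the common windows: 60 + 90 = 150 minutes.

150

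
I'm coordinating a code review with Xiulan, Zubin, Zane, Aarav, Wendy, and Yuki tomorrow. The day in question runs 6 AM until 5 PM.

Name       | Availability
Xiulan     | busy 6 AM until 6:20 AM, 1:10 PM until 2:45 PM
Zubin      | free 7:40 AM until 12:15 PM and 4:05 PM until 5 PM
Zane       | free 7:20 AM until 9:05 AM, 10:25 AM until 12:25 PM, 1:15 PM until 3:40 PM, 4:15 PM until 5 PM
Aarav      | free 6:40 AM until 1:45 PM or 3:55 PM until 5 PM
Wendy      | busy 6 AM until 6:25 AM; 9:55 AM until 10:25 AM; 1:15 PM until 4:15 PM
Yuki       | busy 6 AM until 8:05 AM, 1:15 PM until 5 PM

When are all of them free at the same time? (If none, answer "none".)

Xiulan free: 06:20-13:10, 14:45-17:00 (invert busy blocks within the working day).
Zubin free: 07:40-12:15, 16:05-17:00.
Zane free: 07:20-09:05, 10:25-12:25, 13:15-15:40, 16:15-17:00.
Aarav free: 06:40-13:45, 15:55-17:00.
Wendy free: 06:25-09:55, 10:25-13:15, 16:15-17:00 (invert busy blocks within the working day).
Yuki free: 08:05-13:15 (invert busy blocks within the working day).
Xiulan ∩ Zubin: 07:40-12:15, 16:05-17:00.
Xiulan ∩ Zubin ∩ Zane: 07:40-09:05, 10:25-12:15, 16:15-17:00.
Xiulan ∩ Zubin ∩ Zane ∩ Aarav: 07:40-09:05, 10:25-12:15, 16:15-17:00.
Xiulan ∩ Zubin ∩ Zane ∩ Aarav ∩ Wendy: 07:40-09:05, 10:25-12:15, 16:15-17:00.
Xiulan ∩ Zubin ∩ Zane ∩ Aarav ∩ Wendy ∩ Yuki: 08:05-09:05, 10:25-12:15.

08:05-09:05, 10:25-12:15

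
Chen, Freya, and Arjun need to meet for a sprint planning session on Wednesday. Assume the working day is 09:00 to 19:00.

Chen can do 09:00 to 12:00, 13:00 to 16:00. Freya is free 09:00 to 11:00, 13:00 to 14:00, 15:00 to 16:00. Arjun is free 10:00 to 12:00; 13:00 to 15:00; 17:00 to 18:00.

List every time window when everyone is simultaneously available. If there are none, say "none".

Chen ∩ Freya: 09:00-11:00, 13:00-14:00, 15:00-16:00.
Chen ∩ Freya ∩ Arjun: 10:00-11:00, 13:00-14:00.
Those are the intersection windows.

10:00-11:00, 13:00-14:00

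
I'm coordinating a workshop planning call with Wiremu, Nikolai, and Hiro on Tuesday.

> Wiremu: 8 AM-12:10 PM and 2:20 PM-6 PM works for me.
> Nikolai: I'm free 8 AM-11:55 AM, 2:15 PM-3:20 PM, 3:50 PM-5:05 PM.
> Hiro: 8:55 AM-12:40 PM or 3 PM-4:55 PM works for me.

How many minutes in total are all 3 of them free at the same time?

265

Wiremu ∩ Nikolai: 08:00-11:55, 14:20-15:20, 15:50-17:05.
Wiremu ∩ Nikolai ∩ Hiro: 08:55-11:55, 15:00-15:20, 15:50-16:55.
Summing the common windows: 180 + 20 + 65 = 265 minutes.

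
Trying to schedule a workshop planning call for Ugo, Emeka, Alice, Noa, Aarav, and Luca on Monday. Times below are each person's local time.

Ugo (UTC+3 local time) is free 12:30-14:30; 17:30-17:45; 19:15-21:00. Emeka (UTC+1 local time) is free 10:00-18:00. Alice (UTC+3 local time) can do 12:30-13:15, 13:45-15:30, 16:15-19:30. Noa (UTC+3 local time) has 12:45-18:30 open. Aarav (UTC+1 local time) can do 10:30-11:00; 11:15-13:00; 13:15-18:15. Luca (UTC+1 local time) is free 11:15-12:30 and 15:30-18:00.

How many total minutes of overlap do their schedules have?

60

Ugo in UTC: 09:30-11:30, 14:30-14:45, 16:15-18:00 (subtract 3h to convert from UTC+3).
Emeka in UTC: 09:00-17:00 (subtract 1h to convert from UTC+1).
Alice in UTC: 09:30-10:15, 10:45-12:30, 13:15-16:30 (subtract 3h to convert from UTC+3).
Noa in UTC: 09:45-15:30 (subtract 3h to convert from UTC+3).
Aarav in UTC: 09:30-10:00, 10:15-12:00, 12:15-17:15 (subtract 1h to convert from UTC+1).
Luca in UTC: 10:15-11:30, 14:30-17:00 (subtract 1h to convert from UTC+1).
Ugo ∩ Emeka: 09:30-11:30, 14:30-14:45, 16:15-17:00.
Ugo ∩ Emeka ∩ Alice: 09:30-10:15, 10:45-11:30, 14:30-14:45, 16:15-16:30.
Ugo ∩ Emeka ∩ Alice ∩ Noa: 09:45-10:15, 10:45-11:30, 14:30-14:45.
Ugo ∩ Emeka ∩ Alice ∩ Noa ∩ Aarav: 09:45-10:00, 10:45-11:30, 14:30-14:45.
Ugo ∩ Emeka ∩ Alice ∩ Noa ∩ Aarav ∩ Luca: 10:45-11:30, 14:30-14:45.
So the common availability across everyone is 10:45-11:30, 14:30-14:45.
Summing the common windows: 45 + 15 = 60 minutes.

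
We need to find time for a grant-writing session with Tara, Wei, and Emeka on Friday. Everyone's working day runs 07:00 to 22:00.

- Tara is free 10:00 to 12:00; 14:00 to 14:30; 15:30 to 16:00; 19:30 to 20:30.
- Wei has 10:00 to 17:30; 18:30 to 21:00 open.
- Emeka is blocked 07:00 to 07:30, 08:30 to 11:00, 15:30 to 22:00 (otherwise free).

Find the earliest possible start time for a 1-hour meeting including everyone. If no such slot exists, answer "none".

11:00

Tara free: 10:00-12:00, 14:00-14:30, 15:30-16:00, 19:30-20:30.
Wei free: 10:00-17:30, 18:30-21:00.
Emeka free: 07:30-08:30, 11:00-15:30 (invert busy blocks within the working day).
Tara ∩ Wei: 10:00-12:00, 14:00-14:30, 15:30-16:00, 19:30-20:30.
Tara ∩ Wei ∩ Emeka: 11:00-12:00, 14:00-14:30.
So the common availability across everyone is 11:00-12:00, 14:00-14:30.
The first common window of at least 60 minutes is 11:00-12:00, so the earliest start is 11:00.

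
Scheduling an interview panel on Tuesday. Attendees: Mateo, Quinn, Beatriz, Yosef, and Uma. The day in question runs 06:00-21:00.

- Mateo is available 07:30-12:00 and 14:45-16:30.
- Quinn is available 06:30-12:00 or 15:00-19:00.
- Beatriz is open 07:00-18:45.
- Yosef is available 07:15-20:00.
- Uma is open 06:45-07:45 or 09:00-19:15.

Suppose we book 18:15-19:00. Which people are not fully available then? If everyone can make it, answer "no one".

Mateo: not fully free for 18:15-19:00. Quinn: free for 18:15-19:00. Beatriz: not fully free for 18:15-19:00. Yosef: free for 18:15-19:00. Uma: free for 18:15-19:00.

Beatriz, Mateo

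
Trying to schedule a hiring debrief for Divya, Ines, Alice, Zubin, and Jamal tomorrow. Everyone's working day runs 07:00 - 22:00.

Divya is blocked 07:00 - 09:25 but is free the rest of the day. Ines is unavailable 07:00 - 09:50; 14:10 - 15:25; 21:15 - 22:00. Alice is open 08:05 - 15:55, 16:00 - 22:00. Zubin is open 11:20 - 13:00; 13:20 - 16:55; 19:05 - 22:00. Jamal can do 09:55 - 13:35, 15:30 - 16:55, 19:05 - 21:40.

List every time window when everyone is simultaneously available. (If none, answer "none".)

11:20-13:00, 13:20-13:35, 15:30-15:55, 16:00-16:55, 19:05-21:15

Divya free: 09:25-22:00 (invert busy blocks within the working day).
Ines free: 09:50-14:10, 15:25-21:15 (invert busy blocks within the working day).
Alice free: 08:05-15:55, 16:00-22:00.
Zubin free: 11:20-13:00, 13:20-16:55, 19:05-22:00.
Jamal free: 09:55-13:35, 15:30-16:55, 19:05-21:40.
Divya ∩ Ines: 09:50-14:10, 15:25-21:15.
Divya ∩ Ines ∩ Alice: 09:50-14:10, 15:25-15:55, 16:00-21:15.
Divya ∩ Ines ∩ Alice ∩ Zubin: 11:20-13:00, 13:20-14:10, 15:25-15:55, 16:00-16:55, 19:05-21:15.
Divya ∩ Ines ∩ Alice ∩ Zubin ∩ Jamal: 11:20-13:00, 13:20-13:35, 15:30-15:55, 16:00-16:55, 19:05-21:15.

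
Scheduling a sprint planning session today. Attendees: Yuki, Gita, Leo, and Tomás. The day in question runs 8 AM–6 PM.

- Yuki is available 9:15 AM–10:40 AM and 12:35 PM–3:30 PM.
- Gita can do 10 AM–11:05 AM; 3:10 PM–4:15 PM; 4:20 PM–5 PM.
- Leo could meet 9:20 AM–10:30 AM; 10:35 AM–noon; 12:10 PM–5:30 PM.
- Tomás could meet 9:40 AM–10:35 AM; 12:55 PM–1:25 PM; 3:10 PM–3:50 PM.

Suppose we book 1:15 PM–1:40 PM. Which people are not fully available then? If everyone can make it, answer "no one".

Gita, Tomás

Yuki: free for 13:15-13:40. Gita: not fully free for 13:15-13:40. Leo: free for 13:15-13:40. Tomás: not fully free for 13:15-13:40.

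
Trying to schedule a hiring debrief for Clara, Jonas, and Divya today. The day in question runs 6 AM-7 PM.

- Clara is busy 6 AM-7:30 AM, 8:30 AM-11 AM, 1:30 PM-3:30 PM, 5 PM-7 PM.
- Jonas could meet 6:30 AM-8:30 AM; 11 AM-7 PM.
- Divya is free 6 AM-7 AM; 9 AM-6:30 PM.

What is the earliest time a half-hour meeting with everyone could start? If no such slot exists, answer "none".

Clara free: 07:30-08:30, 11:00-13:30, 15:30-17:00 (invert busy blocks within the working day).
Jonas free: 06:30-08:30, 11:00-19:00.
Divya free: 06:00-07:00, 09:00-18:30.
Clara ∩ Jonas: 07:30-08:30, 11:00-13:30, 15:30-17:00.
Clara ∩ Jonas ∩ Divya: 11:00-13:30, 15:30-17:00.
The first common window of at least 30 minutes is 11:00-13:30, so the earliest start is 11:00.

11:00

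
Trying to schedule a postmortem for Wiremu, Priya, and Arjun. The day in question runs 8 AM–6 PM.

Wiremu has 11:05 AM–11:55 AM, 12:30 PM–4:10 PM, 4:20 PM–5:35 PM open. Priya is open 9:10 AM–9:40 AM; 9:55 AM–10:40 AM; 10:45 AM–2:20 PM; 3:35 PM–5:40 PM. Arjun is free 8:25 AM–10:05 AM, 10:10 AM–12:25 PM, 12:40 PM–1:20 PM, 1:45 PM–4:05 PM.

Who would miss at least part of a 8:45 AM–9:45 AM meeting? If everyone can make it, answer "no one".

Wiremu: not fully free for 08:45-09:45. Priya: not fully free for 08:45-09:45. Arjun: free for 08:45-09:45.

Priya, Wiremu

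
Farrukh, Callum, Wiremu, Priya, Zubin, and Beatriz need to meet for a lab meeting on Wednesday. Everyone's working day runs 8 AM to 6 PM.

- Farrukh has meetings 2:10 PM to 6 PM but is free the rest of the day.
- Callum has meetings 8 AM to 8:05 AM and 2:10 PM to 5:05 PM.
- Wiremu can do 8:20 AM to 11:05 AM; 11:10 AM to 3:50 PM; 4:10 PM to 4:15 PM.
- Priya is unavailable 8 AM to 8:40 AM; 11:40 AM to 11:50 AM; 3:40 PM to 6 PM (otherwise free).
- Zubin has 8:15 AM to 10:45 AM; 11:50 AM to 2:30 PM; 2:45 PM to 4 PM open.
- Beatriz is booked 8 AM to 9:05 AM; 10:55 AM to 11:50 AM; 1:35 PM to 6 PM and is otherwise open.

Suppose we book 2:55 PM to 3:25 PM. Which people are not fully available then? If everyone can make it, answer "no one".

Beatriz, Callum, Farrukh

Farrukh free: 08:00-14:10 (invert busy blocks within the working day).
Callum free: 08:05-14:10, 17:05-18:00 (invert busy blocks within the working day).
Wiremu free: 08:20-11:05, 11:10-15:50, 16:10-16:15.
Priya free: 08:40-11:40, 11:50-15:40 (invert busy blocks within the working day).
Zubin free: 08:15-10:45, 11:50-14:30, 14:45-16:00.
Beatriz free: 09:05-10:55, 11:50-13:35 (invert busy blocks within the working day).
Farrukh: not fully free for 14:55-15:25. Callum: not fully free for 14:55-15:25. Wiremu: free for 14:55-15:25. Priya: free for 14:55-15:25. Zubin: free for 14:55-15:25. Beatriz: not fully free for 14:55-15:25.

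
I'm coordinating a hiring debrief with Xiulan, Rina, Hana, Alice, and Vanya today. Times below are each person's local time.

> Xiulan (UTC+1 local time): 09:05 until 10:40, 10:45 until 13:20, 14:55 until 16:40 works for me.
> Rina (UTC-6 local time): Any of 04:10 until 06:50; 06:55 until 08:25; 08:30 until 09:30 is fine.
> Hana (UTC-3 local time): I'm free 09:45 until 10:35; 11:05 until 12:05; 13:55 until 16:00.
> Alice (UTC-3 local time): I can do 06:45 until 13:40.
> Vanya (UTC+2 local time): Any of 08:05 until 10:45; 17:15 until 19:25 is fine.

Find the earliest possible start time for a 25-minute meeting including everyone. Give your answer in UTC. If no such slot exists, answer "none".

none

Xiulan in UTC: 08:05-09:40, 09:45-12:20, 13:55-15:40 (subtract 1h to convert from UTC+1).
Rina in UTC: 10:10-12:50, 12:55-14:25, 14:30-15:30 (add 6h to convert from UTC-6).
Hana in UTC: 12:45-13:35, 14:05-15:05, 16:55-19:00 (add 3h to convert from UTC-3).
Alice in UTC: 09:45-16:40 (add 3h to convert from UTC-3).
Vanya in UTC: 06:05-08:45, 15:15-17:25 (subtract 2h to convert from UTC+2).
Xiulan ∩ Rina: 10:10-12:20, 13:55-14:25, 14:30-15:30.
Xiulan ∩ Rina ∩ Hana: 14:05-14:25, 14:30-15:05.
Xiulan ∩ Rina ∩ Hana ∩ Alice: 14:05-14:25, 14:30-15:05.
Xiulan ∩ Rina ∩ Hana ∩ Alice ∩ Vanya: ∅.
There is no time when everyone is free.
No common window is at least 25 minutes long.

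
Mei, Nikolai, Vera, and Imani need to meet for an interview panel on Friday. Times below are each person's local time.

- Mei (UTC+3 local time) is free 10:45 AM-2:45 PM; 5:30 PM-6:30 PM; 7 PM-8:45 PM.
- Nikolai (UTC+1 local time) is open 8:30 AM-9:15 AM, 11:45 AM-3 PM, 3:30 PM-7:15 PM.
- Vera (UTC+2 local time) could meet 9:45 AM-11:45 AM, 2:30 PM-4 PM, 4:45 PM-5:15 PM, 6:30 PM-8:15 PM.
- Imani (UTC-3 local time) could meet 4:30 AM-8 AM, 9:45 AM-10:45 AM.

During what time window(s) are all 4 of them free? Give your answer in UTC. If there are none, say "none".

Mei in UTC: 07:45-11:45, 14:30-15:30, 16:00-17:45 (subtract 3h to convert from UTC+3).
Nikolai in UTC: 07:30-08:15, 10:45-14:00, 14:30-18:15 (subtract 1h to convert from UTC+1).
Vera in UTC: 07:45-09:45, 12:30-14:00, 14:45-15:15, 16:30-18:15 (subtract 2h to convert from UTC+2).
Imani in UTC: 07:30-11:00, 12:45-13:45 (add 3h to convert from UTC-3).
Mei ∩ Nikolai: 07:45-08:15, 10:45-11:45, 14:30-15:30, 16:00-17:45.
Mei ∩ Nikolai ∩ Vera: 07:45-08:15, 14:45-15:15, 16:30-17:45.
Mei ∩ Nikolai ∩ Vera ∩ Imani: 07:45-08:15.

07:45-08:15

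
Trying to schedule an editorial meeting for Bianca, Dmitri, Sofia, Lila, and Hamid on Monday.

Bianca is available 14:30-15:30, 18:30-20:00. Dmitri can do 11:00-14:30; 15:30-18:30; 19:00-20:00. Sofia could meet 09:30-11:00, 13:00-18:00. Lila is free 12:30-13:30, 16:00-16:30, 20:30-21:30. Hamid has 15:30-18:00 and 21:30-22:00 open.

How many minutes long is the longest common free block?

0

Bianca ∩ Dmitri: 19:00-20:00.
Bianca ∩ Dmitri ∩ Sofia: ∅.
Bianca ∩ Dmitri ∩ Sofia ∩ Lila: ∅.
Bianca ∩ Dmitri ∩ Sofia ∩ Lila ∩ Hamid: ∅.
There is no time when everyone is free.
No common window exists, so the longest block is 0 minutes.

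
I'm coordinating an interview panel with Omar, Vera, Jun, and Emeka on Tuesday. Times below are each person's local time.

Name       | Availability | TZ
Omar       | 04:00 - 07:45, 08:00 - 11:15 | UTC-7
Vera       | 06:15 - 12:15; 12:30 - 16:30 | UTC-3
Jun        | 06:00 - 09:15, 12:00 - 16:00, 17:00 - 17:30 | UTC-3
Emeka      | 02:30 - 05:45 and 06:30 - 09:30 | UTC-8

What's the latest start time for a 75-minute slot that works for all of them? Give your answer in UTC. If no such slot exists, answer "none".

16:15

Omar in UTC: 11:00-14:45, 15:00-18:15 (add 7h to convert from UTC-7).
Vera in UTC: 09:15-15:15, 15:30-19:30 (add 3h to convert from UTC-3).
Jun in UTC: 09:00-12:15, 15:00-19:00, 20:00-20:30 (add 3h to convert from UTC-3).
Emeka in UTC: 10:30-13:45, 14:30-17:30 (add 8h to convert from UTC-8).
Omar ∩ Vera: 11:00-14:45, 15:00-15:15, 15:30-18:15.
Omar ∩ Vera ∩ Jun: 11:00-12:15, 15:00-15:15, 15:30-18:15.
Omar ∩ Vera ∩ Jun ∩ Emeka: 11:00-12:15, 15:00-15:15, 15:30-17:30.
So the common availability across everyone is 11:00-12:15, 15:00-15:15, 15:30-17:30.
The last common window of at least 75 minutes is 15:30-17:30; a 75-minute meeting can start as late as 16:15 and still end by 17:30.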